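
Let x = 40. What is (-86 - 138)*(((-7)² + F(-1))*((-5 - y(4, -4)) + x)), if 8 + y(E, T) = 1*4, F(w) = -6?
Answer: -375648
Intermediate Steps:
y(E, T) = -4 (y(E, T) = -8 + 1*4 = -8 + 4 = -4)
(-86 - 138)*(((-7)² + F(-1))*((-5 - y(4, -4)) + x)) = (-86 - 138)*(((-7)² - 6)*((-5 - 1*(-4)) + 40)) = -224*(49 - 6)*((-5 + 4) + 40) = -9632*(-1 + 40) = -9632*39 = -224*1677 = -375648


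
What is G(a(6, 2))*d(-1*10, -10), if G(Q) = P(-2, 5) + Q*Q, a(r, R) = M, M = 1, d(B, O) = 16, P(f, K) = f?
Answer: -16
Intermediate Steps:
a(r, R) = 1
G(Q) = -2 + Q² (G(Q) = -2 + Q*Q = -2 + Q²)
G(a(6, 2))*d(-1*10, -10) = (-2 + 1²)*16 = (-2 + 1)*16 = -1*16 = -16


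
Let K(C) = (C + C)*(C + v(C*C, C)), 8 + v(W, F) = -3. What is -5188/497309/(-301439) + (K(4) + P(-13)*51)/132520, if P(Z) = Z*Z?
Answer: 1283665697189273/19865851580310520 ≈ 0.064617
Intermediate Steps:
v(W, F) = -11 (v(W, F) = -8 - 3 = -11)
K(C) = 2*C*(-11 + C) (K(C) = (C + C)*(C - 11) = (2*C)*(-11 + C) = 2*C*(-11 + C))
P(Z) = Z**2
-5188/497309/(-301439) + (K(4) + P(-13)*51)/132520 = -5188/497309/(-301439) + (2*4*(-11 + 4) + (-13)**2*51)/132520 = -5188*1/497309*(-1/301439) + (2*4*(-7) + 169*51)*(1/132520) = -5188/497309*(-1/301439) + (-56 + 8619)*(1/132520) = 5188/149908327651 + 8563*(1/132520) = 5188/149908327651 + 8563/132520 = 1283665697189273/19865851580310520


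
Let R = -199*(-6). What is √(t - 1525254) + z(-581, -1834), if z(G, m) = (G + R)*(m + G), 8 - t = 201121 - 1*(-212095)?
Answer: -1480395 + I*√1938462 ≈ -1.4804e+6 + 1392.3*I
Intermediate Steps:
t = -413208 (t = 8 - (201121 - 1*(-212095)) = 8 - (201121 + 212095) = 8 - 1*413216 = 8 - 413216 = -413208)
R = 1194
z(G, m) = (1194 + G)*(G + m) (z(G, m) = (G + 1194)*(m + G) = (1194 + G)*(G + m))
√(t - 1525254) + z(-581, -1834) = √(-413208 - 1525254) + ((-581)² + 1194*(-581) + 1194*(-1834) - 581*(-1834)) = √(-1938462) + (337561 - 693714 - 2189796 + 1065554) = I*√1938462 - 1480395 = -1480395 + I*√1938462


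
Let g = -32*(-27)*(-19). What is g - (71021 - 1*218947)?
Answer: 131510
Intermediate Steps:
g = -16416 (g = 864*(-19) = -16416)
g - (71021 - 1*218947) = -16416 - (71021 - 1*218947) = -16416 - (71021 - 218947) = -16416 - 1*(-147926) = -16416 + 147926 = 131510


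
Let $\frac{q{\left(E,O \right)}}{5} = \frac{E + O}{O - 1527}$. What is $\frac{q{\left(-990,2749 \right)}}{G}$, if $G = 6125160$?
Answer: $\frac{1759}{1496989104} \approx 1.175 \cdot 10^{-6}$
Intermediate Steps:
$q{\left(E,O \right)} = \frac{5 \left(E + O\right)}{-1527 + O}$ ($q{\left(E,O \right)} = 5 \frac{E + O}{O - 1527} = 5 \frac{E + O}{-1527 + O} = \frac{5 \left(E + O\right)}{-1527 + O}$)
$\frac{q{\left(-990,2749 \right)}}{G} = \frac{5 \frac{1}{-1527 + 2749} \left(-990 + 2749\right)}{6125160} = 5 \cdot \frac{1}{1222} \cdot 1759 \cdot \frac{1}{6125160} = \frac{8795}{1222} \cdot \frac{1}{6125160} = \frac{1759}{1496989104}$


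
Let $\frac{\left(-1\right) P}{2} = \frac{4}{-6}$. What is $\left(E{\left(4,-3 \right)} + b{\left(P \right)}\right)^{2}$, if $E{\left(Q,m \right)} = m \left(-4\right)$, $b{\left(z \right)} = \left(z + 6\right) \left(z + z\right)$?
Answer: $\frac{80656}{81} \approx 995.75$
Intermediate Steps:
$P = \frac{4}{3}$ ($P = - 2 \frac{4}{-6} = - 2 \cdot 4 \left(- \frac{1}{6}\right) = \left(-2\right) \left(- \frac{2}{3}\right) = \frac{4}{3} \approx 1.3333$)
$b{\left(z \right)} = 2 z \left(6 + z\right)$ ($b{\left(z \right)} = \left(6 + z\right) 2 z = 2 z \left(6 + z\right)$)
$E{\left(Q,m \right)} = - 4 m$
$\left(E{\left(4,-3 \right)} + b{\left(P \right)}\right)^{2} = \left(\left(-4\right) \left(-3\right) + 2 \cdot \frac{4}{3} \left(6 + \frac{4}{3}\right)\right)^{2} = \left(12 + 2 \cdot \frac{4}{3} \cdot \frac{22}{3}\right)^{2} = \left(12 + \frac{176}{9}\right)^{2} = \left(\frac{284}{9}\right)^{2} = \frac{80656}{81}$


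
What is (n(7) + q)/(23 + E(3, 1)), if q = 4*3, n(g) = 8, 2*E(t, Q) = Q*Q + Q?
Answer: ⅚ ≈ 0.83333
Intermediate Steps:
E(t, Q) = Q/2 + Q²/2 (E(t, Q) = (Q*Q + Q)/2 = (Q² + Q)/2 = (Q + Q²)/2 = Q/2 + Q²/2)
q = 12
(n(7) + q)/(23 + E(3, 1)) = (8 + 12)/(23 + (½)*1*(1 + 1)) = 20/(23 + (½)*1*2) = 20/(23 + 1) = 20/24 = (1/24)*20 = ⅚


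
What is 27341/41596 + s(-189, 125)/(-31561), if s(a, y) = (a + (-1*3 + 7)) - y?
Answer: 875804061/1312811356 ≈ 0.66712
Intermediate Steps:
s(a, y) = 4 + a - y (s(a, y) = (a + (-3 + 7)) - y = (a + 4) - y = (4 + a) - y = 4 + a - y)
27341/41596 + s(-189, 125)/(-31561) = 27341/41596 + (4 - 189 - 1*125)/(-31561) = 27341*(1/41596) + (4 - 189 - 125)*(-1/31561) = 27341/41596 - 310*(-1/31561) = 27341/41596 + 310/31561 = 875804061/1312811356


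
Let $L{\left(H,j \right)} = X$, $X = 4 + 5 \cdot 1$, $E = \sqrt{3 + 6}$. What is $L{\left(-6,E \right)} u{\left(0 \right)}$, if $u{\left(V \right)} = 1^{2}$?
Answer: $9$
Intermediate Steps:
$E = 3$ ($E = \sqrt{9} = 3$)
$u{\left(V \right)} = 1$
$X = 9$ ($X = 4 + 5 = 9$)
$L{\left(H,j \right)} = 9$
$L{\left(-6,E \right)} u{\left(0 \right)} = 9 \cdot 1 = 9$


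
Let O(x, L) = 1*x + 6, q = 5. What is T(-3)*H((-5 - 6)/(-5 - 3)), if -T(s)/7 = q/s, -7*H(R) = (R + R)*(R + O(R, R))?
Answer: -1925/48 ≈ -40.104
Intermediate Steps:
O(x, L) = 6 + x (O(x, L) = x + 6 = 6 + x)
H(R) = -2*R*(6 + 2*R)/7 (H(R) = -(R + R)*(R + (6 + R))/7 = -2*R*(6 + 2*R)/7)
T(s) = -35/s
T(-3)*H((-5 - 6)/(-5 - 3)) = (-35/(-3))*(-4*(-5 - 6)/(-5 - 3)*(3 + (-5 - 6)/(-5 - 3))/7) = (-35*(-⅓))*(-4*(-11/(-8))*(3 - 11/(-8))/7) = 35*(-4*(-11*(-⅛))*(3 - 11*(-⅛))/7)/3 = 35*(-4/7*11/8*(3 + 11/8))/3 = 35*(-4/7*11/8*35/8)/3 = (35/3)*(-55/16) = -1925/48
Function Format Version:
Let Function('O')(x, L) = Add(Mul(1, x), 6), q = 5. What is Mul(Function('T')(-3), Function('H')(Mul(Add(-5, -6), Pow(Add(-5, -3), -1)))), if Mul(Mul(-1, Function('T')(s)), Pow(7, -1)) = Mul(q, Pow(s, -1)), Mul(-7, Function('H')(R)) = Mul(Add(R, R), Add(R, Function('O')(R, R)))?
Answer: Rational(-1925, 48) ≈ -40.104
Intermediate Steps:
Function('O')(x, L) = Add(6, x) (Function('O')(x, L) = Add(x, 6) = Add(6, x))
Function('H')(R) = Mul(Rational(-2, 7), R, Add(6, Mul(2, R))) (Function('H')(R) = Mul(Rational(-1, 7), Mul(Add(R, R), Add(R, Add(6, R)))) = Mul(Rational(-1, 7), Mul(Mul(2, R), Add(6, Mul(2, R)))) = Mul(Rational(-1, 7), Mul(2, R, Add(6, Mul(2, R)))) = Mul(Rational(-2, 7), R, Add(6, Mul(2, R))))
Function('T')(s) = Mul(-35, Pow(s, -1)) (Function('T')(s) = Mul(-7, Mul(5, Pow(s, -1))) = Mul(-35, Pow(s, -1)))
Mul(Function('T')(-3), Function('H')(Mul(Add(-5, -6), Pow(Add(-5, -3), -1)))) = Mul(Mul(-35, Pow(-3, -1)), Mul(Rational(-4, 7), Mul(Add(-5, -6), Pow(Add(-5, -3), -1)), Add(3, Mul(Add(-5, -6), Pow(Add(-5, -3), -1))))) = Mul(Mul(-35, Rational(-1, 3)), Mul(Rational(-4, 7), Mul(-11, Pow(-8, -1)), Add(3, Mul(-11, Pow(-8, -1))))) = Mul(Rational(35, 3), Mul(Rational(-4, 7), Mul(-11, Rational(-1, 8)), Add(3, Mul(-11, Rational(-1, 8))))) = Mul(Rational(35, 3), Mul(Rational(-4, 7), Rational(11, 8), Add(3, Rational(11, 8)))) = Mul(Rational(35, 3), Mul(Rational(-4, 7), Rational(11, 8), Rational(35, 8))) = Mul(Rational(35, 3), Rational(-55, 16)) = Rational(-1925, 48)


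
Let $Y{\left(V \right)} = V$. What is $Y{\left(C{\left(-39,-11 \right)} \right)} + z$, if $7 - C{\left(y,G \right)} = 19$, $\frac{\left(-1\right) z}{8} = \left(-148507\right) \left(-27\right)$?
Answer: $-32077524$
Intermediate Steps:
$z = -32077512$ ($z = - 8 \left(\left(-148507\right) \left(-27\right)\right) = \left(-8\right) 4009689 = -32077512$)
$C{\left(y,G \right)} = -12$ ($C{\left(y,G \right)} = 7 - 19 = -12$)
$Y{\left(C{\left(-39,-11 \right)} \right)} + z = -12 - 32077512 = -32077524$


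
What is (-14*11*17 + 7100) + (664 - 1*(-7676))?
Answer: 12822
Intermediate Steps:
(-14*11*17 + 7100) + (664 - 1*(-7676)) = (-154*17 + 7100) + (664 + 7676) = (-2618 + 7100) + 8340 = 4482 + 8340 = 12822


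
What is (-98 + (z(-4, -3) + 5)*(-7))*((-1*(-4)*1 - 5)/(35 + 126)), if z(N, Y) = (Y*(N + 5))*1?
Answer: 16/23 ≈ 0.69565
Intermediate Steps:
z(N, Y) = Y*(5 + N) (z(N, Y) = (Y*(5 + N))*1 = Y*(5 + N))
(-98 + (z(-4, -3) + 5)*(-7))*((-1*(-4)*1 - 5)/(35 + 126)) = (-98 + (-3*(5 - 4) + 5)*(-7))*((-1*(-4)*1 - 5)/(35 + 126)) = (-98 + (-3*1 + 5)*(-7))*((4*1 - 5)/161) = (-98 + (-3 + 5)*(-7))*((4 - 5)*(1/161)) = (-98 + 2*(-7))*(-1*1/161) = (-98 - 14)*(-1/161) = -112*(-1/161) = 16/23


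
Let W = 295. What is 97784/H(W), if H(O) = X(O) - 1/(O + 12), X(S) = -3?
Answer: -15009844/461 ≈ -32559.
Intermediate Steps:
H(O) = -3 - 1/(12 + O) (H(O) = -3 - 1/(O + 12) = -3 - 1/(12 + O))
97784/H(W) = 97784/(((-37 - 3*295)/(12 + 295))) = 97784/(((-37 - 885)/307)) = 97784/(((1/307)*(-922))) = 97784/(-922/307) = 97784*(-307/922) = -15009844/461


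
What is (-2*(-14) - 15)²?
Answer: 169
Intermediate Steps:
(-2*(-14) - 15)² = (28 - 15)² = 13² = 169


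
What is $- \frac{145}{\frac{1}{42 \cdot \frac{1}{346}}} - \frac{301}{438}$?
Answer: $- \frac{1385783}{75774} \approx -18.288$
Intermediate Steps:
$- \frac{145}{\frac{1}{42 \cdot \frac{1}{346}}} - \frac{301}{438} = - \frac{145}{\frac{1}{\frac{21}{173}}} - \frac{301}{438} = - \frac{145}{\frac{173}{21}} - \frac{301}{438} = \left(-145\right) \frac{21}{173} - \frac{301}{438} = - \frac{3045}{173} - \frac{301}{438} = - \frac{1385783}{75774}$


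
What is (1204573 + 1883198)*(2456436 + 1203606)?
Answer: 11301371546382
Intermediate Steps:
(1204573 + 1883198)*(2456436 + 1203606) = 3087771*3660042 = 11301371546382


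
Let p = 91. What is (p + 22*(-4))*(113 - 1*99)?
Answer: 42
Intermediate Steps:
(p + 22*(-4))*(113 - 1*99) = (91 + 22*(-4))*(113 - 1*99) = (91 - 88)*(113 - 99) = 3*14 = 42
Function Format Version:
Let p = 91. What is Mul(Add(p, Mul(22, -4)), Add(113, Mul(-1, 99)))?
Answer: 42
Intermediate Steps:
Mul(Add(p, Mul(22, -4)), Add(113, Mul(-1, 99))) = Mul(Add(91, Mul(22, -4)), Add(113, Mul(-1, 99))) = Mul(Add(91, -88), Add(113, -99)) = Mul(3, 14) = 42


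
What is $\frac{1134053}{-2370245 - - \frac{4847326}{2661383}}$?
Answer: $- \frac{177538198547}{371066170677} \approx -0.47845$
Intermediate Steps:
$\frac{1134053}{-2370245 - - \frac{4847326}{2661383}} = \frac{1134053}{-2370245 + \frac{4847326}{2661383}} = \frac{1134053}{- \frac{6308124901509}{2661383}} = 1134053 \left(- \frac{2661383}{6308124901509}\right) = - \frac{177538198547}{371066170677}$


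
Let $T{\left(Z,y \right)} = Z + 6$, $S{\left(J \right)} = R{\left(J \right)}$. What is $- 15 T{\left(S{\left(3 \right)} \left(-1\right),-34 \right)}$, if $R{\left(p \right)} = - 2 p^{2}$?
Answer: $-360$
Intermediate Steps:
$S{\left(J \right)} = - 2 J^{2}$
$T{\left(Z,y \right)} = 6 + Z$
$- 15 T{\left(S{\left(3 \right)} \left(-1\right),-34 \right)} = - 15 \left(6 + - 2 \cdot 3^{2} \left(-1\right)\right) = - 15 \left(6 + \left(-2\right) 9 \left(-1\right)\right) = - 15 \left(6 - -18\right) = - 15 \left(6 + 18\right) = \left(-15\right) 24 = -360$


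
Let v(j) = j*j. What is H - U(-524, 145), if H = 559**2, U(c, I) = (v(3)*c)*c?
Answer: -2158703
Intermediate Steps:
v(j) = j**2
U(c, I) = 9*c**2 (U(c, I) = (3**2*c)*c = (9*c)*c = 9*c**2)
H = 312481
H - U(-524, 145) = 312481 - 9*(-524)**2 = 312481 - 9*274576 = 312481 - 1*2471184 = 312481 - 2471184 = -2158703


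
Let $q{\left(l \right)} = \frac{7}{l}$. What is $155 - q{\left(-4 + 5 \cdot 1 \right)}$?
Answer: $148$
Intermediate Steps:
$155 - q{\left(-4 + 5 \cdot 1 \right)} = 155 - \frac{7}{-4 + 5 \cdot 1} = 155 - \frac{7}{-4 + 5} = 155 - \frac{7}{1} = 155 - 7 \cdot 1 = 155 - 7 = 148$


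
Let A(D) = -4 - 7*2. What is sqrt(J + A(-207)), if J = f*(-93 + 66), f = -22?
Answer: 24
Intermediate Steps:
A(D) = -18 (A(D) = -4 - 14 = -18)
J = 594 (J = -22*(-93 + 66) = -22*(-27) = 594)
sqrt(J + A(-207)) = sqrt(594 - 18) = sqrt(576) = 24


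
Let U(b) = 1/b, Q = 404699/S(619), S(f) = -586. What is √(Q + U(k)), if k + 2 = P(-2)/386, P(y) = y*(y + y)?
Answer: I*√2164482573927/55963 ≈ 26.289*I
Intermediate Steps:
P(y) = 2*y² (P(y) = y*(2*y) = 2*y²)
Q = -404699/586 (Q = 404699/(-586) = 404699*(-1/586) = -404699/586 ≈ -690.61)
k = -382/193 (k = -2 + (2*(-2)²)/386 = -2 + (2*4)*(1/386) = -2 + 8*(1/386) = -2 + 4/193 = -382/193 ≈ -1.9793)
√(Q + U(k)) = √(-404699/586 + 1/(-382/193)) = √(-404699/586 - 193/382) = √(-38677029/55963) = I*√2164482573927/55963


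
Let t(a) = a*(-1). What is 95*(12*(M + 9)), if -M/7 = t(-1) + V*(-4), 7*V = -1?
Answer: -2280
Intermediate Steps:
t(a) = -a
V = -⅐ (V = (⅐)*(-1) = -⅐ ≈ -0.14286)
M = -11 (M = -7*(-1*(-1) - ⅐*(-4)) = -7*(1 + 4/7) = -7*11/7 = -11)
95*(12*(M + 9)) = 95*(12*(-11 + 9)) = 95*(12*(-2)) = 95*(-24) = -2280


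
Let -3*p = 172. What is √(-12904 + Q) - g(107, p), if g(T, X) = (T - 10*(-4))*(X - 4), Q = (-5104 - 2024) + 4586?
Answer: 9016 + I*√15446 ≈ 9016.0 + 124.28*I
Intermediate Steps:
p = -172/3 (p = -⅓*172 = -172/3 ≈ -57.333)
Q = -2542 (Q = -7128 + 4586 = -2542)
g(T, X) = (-4 + X)*(40 + T) (g(T, X) = (T + 40)*(-4 + X) = (40 + T)*(-4 + X) = (-4 + X)*(40 + T))
√(-12904 + Q) - g(107, p) = √(-12904 - 2542) - (-160 - 4*107 + 40*(-172/3) + 107*(-172/3)) = √(-15446) - (-160 - 428 - 6880/3 - 18404/3) = I*√15446 - 1*(-9016) = I*√15446 + 9016 = 9016 + I*√15446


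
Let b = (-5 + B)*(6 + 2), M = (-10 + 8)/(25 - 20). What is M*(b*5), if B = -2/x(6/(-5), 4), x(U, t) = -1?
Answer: 48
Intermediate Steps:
B = 2 (B = -2/(-1) = -2*(-1) = 2)
M = -⅖ (M = -2/5 = -2*⅕ = -⅖ ≈ -0.40000)
b = -24 (b = (-5 + 2)*(6 + 2) = -3*8 = -24)
M*(b*5) = -(-48)*5/5 = -⅖*(-120) = 48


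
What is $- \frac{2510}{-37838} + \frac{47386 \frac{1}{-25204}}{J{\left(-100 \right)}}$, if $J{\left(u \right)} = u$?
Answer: $\frac{2029798867}{23841723800} \approx 0.085136$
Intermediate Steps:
$- \frac{2510}{-37838} + \frac{47386 \frac{1}{-25204}}{J{\left(-100 \right)}} = - \frac{2510}{-37838} + \frac{47386 \frac{1}{-25204}}{-100} = \left(-2510\right) \left(- \frac{1}{37838}\right) + 47386 \left(- \frac{1}{25204}\right) \left(- \frac{1}{100}\right) = \frac{1255}{18919} - - \frac{23693}{1260200} = \frac{1255}{18919} + \frac{23693}{1260200} = \frac{2029798867}{23841723800}$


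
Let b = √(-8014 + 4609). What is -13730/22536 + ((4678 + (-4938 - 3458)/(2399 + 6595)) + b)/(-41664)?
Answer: -2644521319/3665288844 - I*√3405/41664 ≈ -0.7215 - 0.0014005*I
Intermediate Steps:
b = I*√3405 (b = √(-3405) = I*√3405 ≈ 58.352*I)
-13730/22536 + ((4678 + (-4938 - 3458)/(2399 + 6595)) + b)/(-41664) = -13730/22536 + ((4678 + (-4938 - 3458)/(2399 + 6595)) + I*√3405)/(-41664) = -13730*1/22536 + ((4678 - 8396/8994) + I*√3405)*(-1/41664) = -6865/11268 + ((4678 - 8396*1/8994) + I*√3405)*(-1/41664) = -6865/11268 + ((4678 - 4198/4497) + I*√3405)*(-1/41664) = -6865/11268 + (21032768/4497 + I*√3405)*(-1/41664) = -6865/11268 + (-328637/2927547 - I*√3405/41664) = -2644521319/3665288844 - I*√3405/41664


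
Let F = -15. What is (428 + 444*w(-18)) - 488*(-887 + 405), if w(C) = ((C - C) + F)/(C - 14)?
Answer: 1886817/8 ≈ 2.3585e+5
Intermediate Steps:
w(C) = -15/(-14 + C) (w(C) = ((C - C) - 15)/(C - 14) = (0 - 15)/(-14 + C) = -15/(-14 + C))
(428 + 444*w(-18)) - 488*(-887 + 405) = (428 + 444*(-15/(-14 - 18))) - 488*(-887 + 405) = (428 + 444*(-15/(-32))) - 488*(-482) = (428 + 444*(-15*(-1/32))) - 1*(-235216) = (428 + 444*(15/32)) + 235216 = (428 + 1665/8) + 235216 = 5089/8 + 235216 = 1886817/8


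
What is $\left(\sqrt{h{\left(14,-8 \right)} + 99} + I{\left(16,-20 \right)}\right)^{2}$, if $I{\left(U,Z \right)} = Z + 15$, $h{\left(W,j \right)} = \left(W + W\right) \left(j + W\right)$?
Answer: $\left(5 - \sqrt{267}\right)^{2} \approx 128.6$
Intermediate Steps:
$h{\left(W,j \right)} = 2 W \left(W + j\right)$
$I{\left(U,Z \right)} = 15 + Z$
$\left(\sqrt{h{\left(14,-8 \right)} + 99} + I{\left(16,-20 \right)}\right)^{2} = \left(\sqrt{2 \cdot 14 \left(14 - 8\right) + 99} + \left(15 - 20\right)\right)^{2} = \left(\sqrt{2 \cdot 14 \cdot 6 + 99} - 5\right)^{2} = \left(\sqrt{168 + 99} - 5\right)^{2} = \left(\sqrt{267} - 5\right)^{2} = \left(-5 + \sqrt{267}\right)^{2}$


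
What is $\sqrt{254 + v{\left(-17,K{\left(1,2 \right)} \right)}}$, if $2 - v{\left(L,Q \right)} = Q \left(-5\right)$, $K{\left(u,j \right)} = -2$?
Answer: $\sqrt{246} \approx 15.684$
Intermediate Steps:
$v{\left(L,Q \right)} = 2 + 5 Q$ ($v{\left(L,Q \right)} = 2 - Q \left(-5\right) = 2 - - 5 Q = 2 + 5 Q$)
$\sqrt{254 + v{\left(-17,K{\left(1,2 \right)} \right)}} = \sqrt{254 + \left(2 + 5 \left(-2\right)\right)} = \sqrt{254 + \left(2 - 10\right)} = \sqrt{254 - 8} = \sqrt{246}$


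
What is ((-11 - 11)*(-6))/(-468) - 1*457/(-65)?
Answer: 1316/195 ≈ 6.7487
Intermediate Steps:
((-11 - 11)*(-6))/(-468) - 1*457/(-65) = -22*(-6)*(-1/468) - 457*(-1/65) = 132*(-1/468) + 457/65 = -11/39 + 457/65 = 1316/195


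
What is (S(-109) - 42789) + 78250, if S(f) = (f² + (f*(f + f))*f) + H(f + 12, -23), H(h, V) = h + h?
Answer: -2542910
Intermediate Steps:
H(h, V) = 2*h
S(f) = 24 + f² + 2*f + 2*f³ (S(f) = (f² + (f*(f + f))*f) + 2*(f + 12) = (f² + (f*(2*f))*f) + 2*(12 + f) = (f² + (2*f²)*f) + (24 + 2*f) = (f² + 2*f³) + (24 + 2*f) = 24 + f² + 2*f + 2*f³)
(S(-109) - 42789) + 78250 = ((24 + (-109)² + 2*(-109) + 2*(-109)³) - 42789) + 78250 = ((24 + 11881 - 218 + 2*(-1295029)) - 42789) + 78250 = ((24 + 11881 - 218 - 2590058) - 42789) + 78250 = (-2578371 - 42789) + 78250 = -2621160 + 78250 = -2542910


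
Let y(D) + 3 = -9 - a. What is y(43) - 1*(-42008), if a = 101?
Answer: 41895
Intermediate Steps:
y(D) = -113 (y(D) = -3 + (-9 - 1*101) = -3 + (-9 - 101) = -3 - 110 = -113)
y(43) - 1*(-42008) = -113 - 1*(-42008) = -113 + 42008 = 41895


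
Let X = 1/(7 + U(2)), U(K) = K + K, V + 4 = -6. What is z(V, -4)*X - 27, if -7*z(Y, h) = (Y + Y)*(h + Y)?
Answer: -337/11 ≈ -30.636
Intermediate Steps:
V = -10 (V = -4 - 6 = -10)
U(K) = 2*K
z(Y, h) = -2*Y*(Y + h)/7 (z(Y, h) = -(Y + Y)*(h + Y)/7 = -2*Y*(Y + h)/7)
X = 1/11 (X = 1/(7 + 2*2) = 1/(7 + 4) = 1/11 ≈ 0.090909)
z(V, -4)*X - 27 = -2/7*(-10)*(-10 - 4)*(1/11) - 27 = -2/7*(-10)*(-14)*(1/11) - 27 = -40*1/11 - 27 = -40/11 - 27 = -337/11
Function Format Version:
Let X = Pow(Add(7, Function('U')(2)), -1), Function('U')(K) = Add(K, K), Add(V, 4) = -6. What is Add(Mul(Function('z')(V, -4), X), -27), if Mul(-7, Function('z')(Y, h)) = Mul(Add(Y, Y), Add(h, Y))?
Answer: Rational(-337, 11) ≈ -30.636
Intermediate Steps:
V = -10 (V = Add(-4, -6) = -10)
Function('U')(K) = Mul(2, K)
Function('z')(Y, h) = Mul(Rational(-2, 7), Y, Add(Y, h)) (Function('z')(Y, h) = Mul(Rational(-1, 7), Mul(Add(Y, Y), Add(h, Y))) = Mul(Rational(-1, 7), Mul(Mul(2, Y), Add(Y, h))) = Mul(Rational(-1, 7), Mul(2, Y, Add(Y, h))) = Mul(Rational(-2, 7), Y, Add(Y, h)))
X = Rational(1, 11) (X = Pow(Add(7, Mul(2, 2)), -1) = Pow(Add(7, 4), -1) = Pow(11, -1) = Rational(1, 11) ≈ 0.090909)
Add(Mul(Function('z')(V, -4), X), -27) = Add(Mul(Mul(Rational(-2, 7), -10, Add(-10, -4)), Rational(1, 11)), -27) = Add(Mul(Mul(Rational(-2, 7), -10, -14), Rational(1, 11)), -27) = Add(Mul(-40, Rational(1, 11)), -27) = Add(Rational(-40, 11), -27) = Rational(-337, 11)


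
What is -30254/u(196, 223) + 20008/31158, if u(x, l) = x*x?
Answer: -6215243/42748776 ≈ -0.14539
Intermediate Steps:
u(x, l) = x²
-30254/u(196, 223) + 20008/31158 = -30254/(196²) + 20008/31158 = -30254/38416 + 20008*(1/31158) = -30254*1/38416 + 10004/15579 = -2161/2744 + 10004/15579 = -6215243/42748776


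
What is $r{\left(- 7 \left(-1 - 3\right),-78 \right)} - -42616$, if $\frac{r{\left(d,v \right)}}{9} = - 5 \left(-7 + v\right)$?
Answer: $46441$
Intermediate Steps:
$r{\left(d,v \right)} = 315 - 45 v$ ($r{\left(d,v \right)} = 9 \left(- 5 \left(-7 + v\right)\right) = 9 \left(35 - 5 v\right) = 315 - 45 v$)
$r{\left(- 7 \left(-1 - 3\right),-78 \right)} - -42616 = \left(315 - -3510\right) - -42616 = \left(315 + 3510\right) + 42616 = 3825 + 42616 = 46441$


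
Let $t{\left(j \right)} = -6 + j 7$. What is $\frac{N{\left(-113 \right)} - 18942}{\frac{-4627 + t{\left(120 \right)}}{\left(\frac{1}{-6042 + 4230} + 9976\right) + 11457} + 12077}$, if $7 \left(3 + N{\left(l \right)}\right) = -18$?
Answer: $- \frac{735859157805}{469022684899} \approx -1.5689$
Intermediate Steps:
$N{\left(l \right)} = - \frac{39}{7}$ ($N{\left(l \right)} = -3 + \frac{1}{7} \left(-18\right) = -3 - \frac{18}{7} = - \frac{39}{7}$)
$t{\left(j \right)} = -6 + 7 j$
$\frac{N{\left(-113 \right)} - 18942}{\frac{-4627 + t{\left(120 \right)}}{\left(\frac{1}{-6042 + 4230} + 9976\right) + 11457} + 12077} = \frac{- \frac{39}{7} - 18942}{\frac{-4627 + \left(-6 + 7 \cdot 120\right)}{\left(\frac{1}{-6042 + 4230} + 9976\right) + 11457} + 12077} = - \frac{132633}{7 \left(\frac{-4627 + \left(-6 + 840\right)}{\left(\frac{1}{-1812} + 9976\right) + 11457} + 12077\right)} = - \frac{132633}{7 \left(\frac{-4627 + 834}{\left(- \frac{1}{1812} + 9976\right) + 11457} + 12077\right)} = - \frac{132633}{7 \left(- \frac{3793}{\frac{18076511}{1812} + 11457} + 12077\right)} = - \frac{132633}{7 \left(- \frac{3793}{\frac{38836595}{1812}} + 12077\right)} = - \frac{132633}{7 \left(\left(-3793\right) \frac{1812}{38836595} + 12077\right)} = - \frac{132633}{7 \left(- \frac{6872916}{38836595} + 12077\right)} = - \frac{132633}{7 \cdot \frac{469022684899}{38836595}} = \left(- \frac{132633}{7}\right) \frac{38836595}{469022684899} = - \frac{735859157805}{469022684899}$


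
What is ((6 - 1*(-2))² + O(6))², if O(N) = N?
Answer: 4900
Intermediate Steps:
((6 - 1*(-2))² + O(6))² = ((6 - 1*(-2))² + 6)² = ((6 + 2)² + 6)² = (8² + 6)² = (64 + 6)² = 70² = 4900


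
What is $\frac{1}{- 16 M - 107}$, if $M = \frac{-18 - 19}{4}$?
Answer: $\frac{1}{41} \approx 0.02439$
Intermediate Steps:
$M = - \frac{37}{4}$ ($M = \left(-18 - 19\right) \frac{1}{4} = \left(-37\right) \frac{1}{4} = - \frac{37}{4} \approx -9.25$)
$\frac{1}{- 16 M - 107} = \frac{1}{\left(-16\right) \left(- \frac{37}{4}\right) - 107} = \frac{1}{148 - 107} = \frac{1}{41}$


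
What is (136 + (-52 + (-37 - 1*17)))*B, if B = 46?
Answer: 1380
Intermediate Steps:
(136 + (-52 + (-37 - 1*17)))*B = (136 + (-52 + (-37 - 1*17)))*46 = (136 + (-52 + (-37 - 17)))*46 = (136 + (-52 - 54))*46 = (136 - 106)*46 = 30*46 = 1380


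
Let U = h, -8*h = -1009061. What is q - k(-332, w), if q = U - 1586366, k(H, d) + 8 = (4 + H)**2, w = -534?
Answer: -12542475/8 ≈ -1.5678e+6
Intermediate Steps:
h = 1009061/8 (h = -1/8*(-1009061) = 1009061/8 ≈ 1.2613e+5)
U = 1009061/8 ≈ 1.2613e+5
k(H, d) = -8 + (4 + H)**2
q = -11681867/8 (q = 1009061/8 - 1586366 = -11681867/8 ≈ -1.4602e+6)
q - k(-332, w) = -11681867/8 - (-8 + (4 - 332)**2) = -11681867/8 - (-8 + (-328)**2) = -11681867/8 - (-8 + 107584) = -11681867/8 - 1*107576 = -11681867/8 - 107576 = -12542475/8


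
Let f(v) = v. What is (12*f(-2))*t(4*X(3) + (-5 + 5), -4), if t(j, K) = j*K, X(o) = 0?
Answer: 0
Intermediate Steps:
t(j, K) = K*j
(12*f(-2))*t(4*X(3) + (-5 + 5), -4) = (12*(-2))*(-4*(4*0 + (-5 + 5))) = -(-96)*(0 + 0) = -(-96)*0 = -24*0 = 0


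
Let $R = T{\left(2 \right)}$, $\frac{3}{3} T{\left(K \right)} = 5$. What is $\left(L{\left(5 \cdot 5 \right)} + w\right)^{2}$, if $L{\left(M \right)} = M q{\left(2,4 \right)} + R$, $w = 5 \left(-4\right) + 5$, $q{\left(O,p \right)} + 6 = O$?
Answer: $12100$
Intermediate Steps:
$q{\left(O,p \right)} = -6 + O$
$w = -15$ ($w = -20 + 5 = -15$)
$T{\left(K \right)} = 5$
$R = 5$
$L{\left(M \right)} = 5 - 4 M$ ($L{\left(M \right)} = M \left(-6 + 2\right) + 5 = M \left(-4\right) + 5 = - 4 M + 5 = 5 - 4 M$)
$\left(L{\left(5 \cdot 5 \right)} + w\right)^{2} = \left(\left(5 - 4 \cdot 5 \cdot 5\right) - 15\right)^{2} = \left(\left(5 - 100\right) - 15\right)^{2} = \left(-95 - 15\right)^{2} = \left(-110\right)^{2} = 12100$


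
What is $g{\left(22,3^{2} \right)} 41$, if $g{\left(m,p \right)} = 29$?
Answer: $1189$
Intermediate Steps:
$g{\left(22,3^{2} \right)} 41 = 29 \cdot 41 = 1189$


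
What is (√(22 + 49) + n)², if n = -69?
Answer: (69 - √71)² ≈ 3669.2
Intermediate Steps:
(√(22 + 49) + n)² = (√(22 + 49) - 69)² = (√71 - 69)² = (-69 + √71)²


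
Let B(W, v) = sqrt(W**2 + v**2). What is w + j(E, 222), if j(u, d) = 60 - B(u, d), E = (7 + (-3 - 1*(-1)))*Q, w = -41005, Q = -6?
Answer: -40945 - 6*sqrt(1394) ≈ -41169.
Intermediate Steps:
E = -30 (E = (7 + (-3 - 1*(-1)))*(-6) = (7 + (-3 + 1))*(-6) = (7 - 2)*(-6) = 5*(-6) = -30)
j(u, d) = 60 - sqrt(d**2 + u**2) (j(u, d) = 60 - sqrt(u**2 + d**2) = 60 - sqrt(d**2 + u**2))
w + j(E, 222) = -41005 + (60 - sqrt(222**2 + (-30)**2)) = -41005 + (60 - sqrt(49284 + 900)) = -41005 + (60 - sqrt(50184)) = -41005 + (60 - 6*sqrt(1394)) = -40945 - 6*sqrt(1394)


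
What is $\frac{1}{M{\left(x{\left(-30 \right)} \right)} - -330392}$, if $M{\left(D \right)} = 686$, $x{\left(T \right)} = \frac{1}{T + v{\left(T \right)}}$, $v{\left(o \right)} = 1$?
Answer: $\frac{1}{331078} \approx 3.0204 \cdot 10^{-6}$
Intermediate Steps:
$x{\left(T \right)} = \frac{1}{1 + T}$ ($x{\left(T \right)} = \frac{1}{T + 1} = \frac{1}{1 + T}$)
$\frac{1}{M{\left(x{\left(-30 \right)} \right)} - -330392} = \frac{1}{686 - -330392} = \frac{1}{686 + \left(-117 + 330509\right)} = \frac{1}{686 + 330392} = \frac{1}{331078}$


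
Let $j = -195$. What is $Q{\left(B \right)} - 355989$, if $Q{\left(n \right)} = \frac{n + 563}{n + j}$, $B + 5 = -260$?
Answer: $- \frac{81877619}{230} \approx -3.5599 \cdot 10^{5}$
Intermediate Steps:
$B = -265$ ($B = -5 - 260 = -265$)
$Q{\left(n \right)} = \frac{563 + n}{-195 + n}$ ($Q{\left(n \right)} = \frac{n + 563}{n - 195} = \frac{563 + n}{-195 + n}$)
$Q{\left(B \right)} - 355989 = \frac{563 - 265}{-195 - 265} - 355989 = \frac{1}{-460} \cdot 298 - 355989 = \left(- \frac{1}{460}\right) 298 - 355989 = - \frac{149}{230} - 355989 = - \frac{81877619}{230}$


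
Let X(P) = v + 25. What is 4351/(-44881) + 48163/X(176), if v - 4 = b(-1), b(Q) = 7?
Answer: 2161446967/1615716 ≈ 1337.8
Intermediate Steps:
v = 11 (v = 4 + 7 = 11)
X(P) = 36 (X(P) = 11 + 25 = 36)
4351/(-44881) + 48163/X(176) = 4351/(-44881) + 48163/36 = 4351*(-1/44881) + 48163*(1/36) = -4351/44881 + 48163/36 = 2161446967/1615716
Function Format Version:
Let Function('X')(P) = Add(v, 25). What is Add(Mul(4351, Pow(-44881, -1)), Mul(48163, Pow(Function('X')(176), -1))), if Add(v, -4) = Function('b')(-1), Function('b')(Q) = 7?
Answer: Rational(2161446967, 1615716) ≈ 1337.8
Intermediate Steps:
v = 11 (v = Add(4, 7) = 11)
Function('X')(P) = 36 (Function('X')(P) = Add(11, 25) = 36)
Add(Mul(4351, Pow(-44881, -1)), Mul(48163, Pow(Function('X')(176), -1))) = Add(Mul(4351, Pow(-44881, -1)), Mul(48163, Pow(36, -1))) = Add(Mul(4351, Rational(-1, 44881)), Mul(48163, Rational(1, 36))) = Add(Rational(-4351, 44881), Rational(48163, 36)) = Rational(2161446967, 1615716)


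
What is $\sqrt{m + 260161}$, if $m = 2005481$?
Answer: $3 \sqrt{251738} \approx 1505.2$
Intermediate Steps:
$\sqrt{m + 260161} = \sqrt{2005481 + 260161} = \sqrt{2265642} = 3 \sqrt{251738}$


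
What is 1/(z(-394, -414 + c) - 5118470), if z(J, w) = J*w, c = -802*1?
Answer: -1/4639366 ≈ -2.1555e-7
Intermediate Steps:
c = -802
1/(z(-394, -414 + c) - 5118470) = 1/(-394*(-414 - 802) - 5118470) = 1/(-394*(-1216) - 5118470) = 1/(479104 - 5118470) = 1/(-4639366) = -1/4639366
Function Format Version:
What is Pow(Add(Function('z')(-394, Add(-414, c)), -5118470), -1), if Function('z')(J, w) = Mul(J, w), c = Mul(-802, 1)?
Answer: Rational(-1, 4639366) ≈ -2.1555e-7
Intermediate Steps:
c = -802
Pow(Add(Function('z')(-394, Add(-414, c)), -5118470), -1) = Pow(Add(Mul(-394, Add(-414, -802)), -5118470), -1) = Pow(Add(Mul(-394, -1216), -5118470), -1) = Pow(Add(479104, -5118470), -1) = Pow(-4639366, -1) = Rational(-1, 4639366)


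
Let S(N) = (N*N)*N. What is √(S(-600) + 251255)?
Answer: I*√215748745 ≈ 14688.0*I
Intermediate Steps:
S(N) = N³ (S(N) = N²*N = N³)
√(S(-600) + 251255) = √((-600)³ + 251255) = √(-216000000 + 251255) = √(-215748745) = I*√215748745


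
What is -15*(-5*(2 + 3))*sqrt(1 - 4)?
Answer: 375*I*sqrt(3) ≈ 649.52*I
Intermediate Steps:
-15*(-5*(2 + 3))*sqrt(1 - 4) = -15*(-5*5)*sqrt(-3) = -(-375)*I*sqrt(3) = 375*I*sqrt(3)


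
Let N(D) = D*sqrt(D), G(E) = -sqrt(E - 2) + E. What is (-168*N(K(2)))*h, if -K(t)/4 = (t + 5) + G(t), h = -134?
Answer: -4862592*I ≈ -4.8626e+6*I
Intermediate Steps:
G(E) = E - sqrt(-2 + E) (G(E) = -sqrt(-2 + E) + E = E - sqrt(-2 + E))
K(t) = -20 - 8*t + 4*sqrt(-2 + t) (K(t) = -4*((t + 5) + (t - sqrt(-2 + t))) = -4*((5 + t) + (t - sqrt(-2 + t))) = -4*(5 - sqrt(-2 + t) + 2*t) = -20 - 8*t + 4*sqrt(-2 + t))
N(D) = D**(3/2)
(-168*N(K(2)))*h = -168*(-20 - 8*2 + 4*sqrt(-2 + 2))**(3/2)*(-134) = -168*(-20 - 16 + 4*sqrt(0))**(3/2)*(-134) = -168*(-20 - 16 + 4*0)**(3/2)*(-134) = -168*(-20 - 16 + 0)**(3/2)*(-134) = -(-36288)*I*(-134) = (36288*I)*(-134) = -4862592*I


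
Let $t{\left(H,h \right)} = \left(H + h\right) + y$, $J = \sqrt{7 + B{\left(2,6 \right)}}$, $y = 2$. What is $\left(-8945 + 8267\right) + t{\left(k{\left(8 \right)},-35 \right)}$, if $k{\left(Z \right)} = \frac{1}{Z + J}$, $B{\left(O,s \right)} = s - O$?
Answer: $- \frac{37675}{53} - \frac{\sqrt{11}}{53} \approx -710.91$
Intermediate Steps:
$J = \sqrt{11}$ ($J = \sqrt{7 + \left(6 - 2\right)} = \sqrt{7 + 4} = \sqrt{11} \approx 3.3166$)
$k{\left(Z \right)} = \frac{1}{Z + \sqrt{11}}$
$t{\left(H,h \right)} = 2 + H + h$ ($t{\left(H,h \right)} = \left(H + h\right) + 2 = 2 + H + h$)
$\left(-8945 + 8267\right) + t{\left(k{\left(8 \right)},-35 \right)} = \left(-8945 + 8267\right) + \left(2 + \frac{1}{8 + \sqrt{11}} - 35\right) = -678 - \left(33 - \frac{1}{8 + \sqrt{11}}\right) = -711 + \frac{1}{8 + \sqrt{11}}$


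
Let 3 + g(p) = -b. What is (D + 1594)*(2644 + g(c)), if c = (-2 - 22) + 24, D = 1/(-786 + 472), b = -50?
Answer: 1346885865/314 ≈ 4.2894e+6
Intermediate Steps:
D = -1/314 (D = 1/(-314) = -1/314 ≈ -0.0031847)
c = 0 (c = -24 + 24 = 0)
g(p) = 47 (g(p) = -3 - 1*(-50) = -3 + 50 = 47)
(D + 1594)*(2644 + g(c)) = (-1/314 + 1594)*(2644 + 47) = (500515/314)*2691 = 1346885865/314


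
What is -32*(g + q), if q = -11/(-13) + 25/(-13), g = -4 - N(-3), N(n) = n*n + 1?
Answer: 6272/13 ≈ 482.46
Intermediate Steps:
N(n) = 1 + n² (N(n) = n² + 1 = 1 + n²)
g = -14 (g = -4 - (1 + (-3)²) = -4 - (1 + 9) = -4 - 1*10 = -4 - 10 = -14)
q = -14/13 (q = -11*(-1/13) + 25*(-1/13) = 11/13 - 25/13 = -14/13 ≈ -1.0769)
-32*(g + q) = -32*(-14 - 14/13) = -32*(-196/13) = 6272/13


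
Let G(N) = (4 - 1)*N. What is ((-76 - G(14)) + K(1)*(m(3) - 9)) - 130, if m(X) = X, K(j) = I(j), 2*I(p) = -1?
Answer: -245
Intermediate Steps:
I(p) = -1/2 (I(p) = (1/2)*(-1) = -1/2)
G(N) = 3*N
K(j) = -1/2
((-76 - G(14)) + K(1)*(m(3) - 9)) - 130 = ((-76 - 3*14) - (3 - 9)/2) - 130 = ((-76 - 1*42) - 1/2*(-6)) - 130 = ((-76 - 42) + 3) - 130 = (-118 + 3) - 130 = -115 - 130 = -245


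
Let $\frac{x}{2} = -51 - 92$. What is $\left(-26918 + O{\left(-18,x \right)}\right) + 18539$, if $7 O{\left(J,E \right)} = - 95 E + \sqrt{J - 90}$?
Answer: $- \frac{31483}{7} + \frac{6 i \sqrt{3}}{7} \approx -4497.6 + 1.4846 i$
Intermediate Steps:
$x = -286$ ($x = 2 \left(-51 - 92\right) = 2 \left(-143\right) = -286$)
$O{\left(J,E \right)} = - \frac{95 E}{7} + \frac{\sqrt{-90 + J}}{7}$ ($O{\left(J,E \right)} = \frac{- 95 E + \sqrt{J - 90}}{7} = \frac{- 95 E + \sqrt{-90 + J}}{7} = \frac{\sqrt{-90 + J} - 95 E}{7} = - \frac{95 E}{7} + \frac{\sqrt{-90 + J}}{7}$)
$\left(-26918 + O{\left(-18,x \right)}\right) + 18539 = \left(-26918 + \left(\left(- \frac{95}{7}\right) \left(-286\right) + \frac{\sqrt{-90 - 18}}{7}\right)\right) + 18539 = \left(-26918 + \left(\frac{27170}{7} + \frac{\sqrt{-108}}{7}\right)\right) + 18539 = \left(-26918 + \left(\frac{27170}{7} + \frac{6 i \sqrt{3}}{7}\right)\right) + 18539 = \left(- \frac{161256}{7} + \frac{6 i \sqrt{3}}{7}\right) + 18539 = - \frac{31483}{7} + \frac{6 i \sqrt{3}}{7}$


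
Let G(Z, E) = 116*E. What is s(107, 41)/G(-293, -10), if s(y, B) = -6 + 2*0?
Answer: 3/580 ≈ 0.0051724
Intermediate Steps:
s(y, B) = -6 (s(y, B) = -6 + 0 = -6)
s(107, 41)/G(-293, -10) = -6/(116*(-10)) = -6/(-1160) = -6*(-1/1160) = 3/580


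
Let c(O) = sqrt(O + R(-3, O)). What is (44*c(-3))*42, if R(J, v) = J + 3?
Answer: 1848*I*sqrt(3) ≈ 3200.8*I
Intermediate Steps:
R(J, v) = 3 + J
c(O) = sqrt(O) (c(O) = sqrt(O + (3 - 3)) = sqrt(O + 0) = sqrt(O))
(44*c(-3))*42 = (44*sqrt(-3))*42 = (44*(I*sqrt(3)))*42 = (44*I*sqrt(3))*42 = 1848*I*sqrt(3)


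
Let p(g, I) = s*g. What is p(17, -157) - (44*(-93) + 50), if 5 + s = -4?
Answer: 3889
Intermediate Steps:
s = -9 (s = -5 - 4 = -9)
p(g, I) = -9*g
p(17, -157) - (44*(-93) + 50) = -9*17 - (44*(-93) + 50) = -153 - (-4092 + 50) = -153 - 1*(-4042) = -153 + 4042 = 3889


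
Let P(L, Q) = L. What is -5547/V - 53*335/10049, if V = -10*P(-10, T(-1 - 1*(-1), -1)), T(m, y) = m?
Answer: -57517303/1004900 ≈ -57.237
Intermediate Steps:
V = 100 (V = -10*(-10) = 100)
-5547/V - 53*335/10049 = -5547/100 - 53*335/10049 = -5547*1/100 - 17755*1/10049 = -5547/100 - 17755/10049 = -57517303/1004900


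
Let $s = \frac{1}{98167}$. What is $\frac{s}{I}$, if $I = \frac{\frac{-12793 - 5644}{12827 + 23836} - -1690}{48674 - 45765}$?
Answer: $\frac{106652667}{6080663553511} \approx 1.754 \cdot 10^{-5}$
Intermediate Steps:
$I = \frac{61942033}{106652667}$ ($I = \frac{- \frac{18437}{36663} + 1690}{2909} = \left(\left(-18437\right) \frac{1}{36663} + 1690\right) \frac{1}{2909} = \left(- \frac{18437}{36663} + 1690\right) \frac{1}{2909} = \frac{61942033}{36663} \cdot \frac{1}{2909} = \frac{61942033}{106652667} \approx 0.58078$)
$s = \frac{1}{98167} \approx 1.0187 \cdot 10^{-5}$
$\frac{s}{I} = \frac{1}{98167 \cdot \frac{61942033}{106652667}} = \frac{1}{98167} \cdot \frac{106652667}{61942033} = \frac{106652667}{6080663553511}$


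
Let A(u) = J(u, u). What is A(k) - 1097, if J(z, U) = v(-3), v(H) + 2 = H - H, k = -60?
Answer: -1099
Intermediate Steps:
v(H) = -2 (v(H) = -2 + (H - H) = -2 + 0 = -2)
J(z, U) = -2
A(u) = -2
A(k) - 1097 = -2 - 1097 = -1099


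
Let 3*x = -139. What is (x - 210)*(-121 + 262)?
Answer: -36143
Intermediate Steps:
x = -139/3 (x = (⅓)*(-139) = -139/3 ≈ -46.333)
(x - 210)*(-121 + 262) = (-139/3 - 210)*(-121 + 262) = -769/3*141 = -36143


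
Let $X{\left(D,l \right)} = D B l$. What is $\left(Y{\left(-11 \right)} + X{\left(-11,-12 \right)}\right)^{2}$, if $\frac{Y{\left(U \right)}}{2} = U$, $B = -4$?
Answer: $302500$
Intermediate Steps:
$Y{\left(U \right)} = 2 U$
$X{\left(D,l \right)} = - 4 D l$ ($X{\left(D,l \right)} = D \left(-4\right) l = - 4 D l$)
$\left(Y{\left(-11 \right)} + X{\left(-11,-12 \right)}\right)^{2} = \left(2 \left(-11\right) - \left(-44\right) \left(-12\right)\right)^{2} = \left(-22 - 528\right)^{2} = \left(-550\right)^{2} = 302500$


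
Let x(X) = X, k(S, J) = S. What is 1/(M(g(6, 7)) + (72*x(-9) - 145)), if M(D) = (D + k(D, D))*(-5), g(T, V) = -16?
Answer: -1/633 ≈ -0.0015798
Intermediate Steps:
M(D) = -10*D (M(D) = (D + D)*(-5) = (2*D)*(-5) = -10*D)
1/(M(g(6, 7)) + (72*x(-9) - 145)) = 1/(-10*(-16) + (72*(-9) - 145)) = 1/(160 + (-648 - 145)) = 1/(160 - 793) = 1/(-633) = -1/633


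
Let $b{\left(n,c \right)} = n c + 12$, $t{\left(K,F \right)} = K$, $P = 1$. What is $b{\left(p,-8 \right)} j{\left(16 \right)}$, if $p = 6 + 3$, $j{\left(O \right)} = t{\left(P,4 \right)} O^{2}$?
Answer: $-15360$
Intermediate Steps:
$j{\left(O \right)} = O^{2}$ ($j{\left(O \right)} = 1 O^{2} = O^{2}$)
$p = 9$
$b{\left(n,c \right)} = 12 + c n$ ($b{\left(n,c \right)} = c n + 12 = 12 + c n$)
$b{\left(p,-8 \right)} j{\left(16 \right)} = \left(12 - 72\right) 16^{2} = \left(12 - 72\right) 256 = \left(-60\right) 256 = -15360$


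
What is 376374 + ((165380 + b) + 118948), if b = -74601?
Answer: 586101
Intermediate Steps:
376374 + ((165380 + b) + 118948) = 376374 + ((165380 - 74601) + 118948) = 376374 + (90779 + 118948) = 376374 + 209727 = 586101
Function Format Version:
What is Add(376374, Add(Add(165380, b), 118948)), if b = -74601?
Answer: 586101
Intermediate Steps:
Add(376374, Add(Add(165380, b), 118948)) = Add(376374, Add(Add(165380, -74601), 118948)) = Add(376374, Add(90779, 118948)) = Add(376374, 209727) = 586101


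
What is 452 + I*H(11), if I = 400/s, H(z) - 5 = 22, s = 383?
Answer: 183916/383 ≈ 480.20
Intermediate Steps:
H(z) = 27 (H(z) = 5 + 22 = 27)
I = 400/383 ≈ 1.0444
452 + I*H(11) = 452 + (400/383)*27 = 452 + 10800/383 = 183916/383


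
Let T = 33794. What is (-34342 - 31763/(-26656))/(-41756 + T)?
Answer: 915388589/212235072 ≈ 4.3131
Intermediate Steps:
(-34342 - 31763/(-26656))/(-41756 + T) = (-34342 - 31763/(-26656))/(-41756 + 33794) = (-34342 - 31763*(-1/26656))/(-7962) = (-34342 + 31763/26656)*(-1/7962) = -915388589/26656*(-1/7962) = 915388589/212235072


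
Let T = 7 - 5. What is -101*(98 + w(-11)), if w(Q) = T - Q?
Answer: -11211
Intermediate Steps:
T = 2
w(Q) = 2 - Q
-101*(98 + w(-11)) = -101*(98 + (2 - 1*(-11))) = -101*(98 + (2 + 11)) = -101*(98 + 13) = -101*111 = -11211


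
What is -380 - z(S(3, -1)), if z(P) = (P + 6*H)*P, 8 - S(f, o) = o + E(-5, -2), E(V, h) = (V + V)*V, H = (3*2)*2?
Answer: 891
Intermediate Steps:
H = 12 (H = 6*2 = 12)
E(V, h) = 2*V² (E(V, h) = (2*V)*V = 2*V²)
S(f, o) = -42 - o (S(f, o) = 8 - (o + 2*(-5)²) = 8 - (o + 2*25) = 8 - (o + 50) = 8 - (50 + o) = 8 + (-50 - o) = -42 - o)
z(P) = P*(72 + P) (z(P) = (P + 6*12)*P = (P + 72)*P = (72 + P)*P = P*(72 + P))
-380 - z(S(3, -1)) = -380 - (-42 - 1*(-1))*(72 + (-42 - 1*(-1))) = -380 - (-42 + 1)*(72 + (-42 + 1)) = -380 - (-41)*(72 - 41) = -380 - (-41)*31 = -380 - 1*(-1271) = -380 + 1271 = 891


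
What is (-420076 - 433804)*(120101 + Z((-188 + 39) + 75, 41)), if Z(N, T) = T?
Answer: -102586850960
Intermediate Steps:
(-420076 - 433804)*(120101 + Z((-188 + 39) + 75, 41)) = (-420076 - 433804)*(120101 + 41) = -853880*120142 = -102586850960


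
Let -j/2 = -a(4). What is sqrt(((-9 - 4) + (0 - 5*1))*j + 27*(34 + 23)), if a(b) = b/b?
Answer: 3*sqrt(167) ≈ 38.769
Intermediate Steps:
a(b) = 1
j = 2 (j = -(-2) = -2*(-1) = 2)
sqrt(((-9 - 4) + (0 - 5*1))*j + 27*(34 + 23)) = sqrt(((-9 - 4) + (0 - 5*1))*2 + 27*(34 + 23)) = sqrt((-13 + (0 - 5))*2 + 27*57) = sqrt((-13 - 5)*2 + 1539) = sqrt(-18*2 + 1539) = sqrt(-36 + 1539) = sqrt(1503) = 3*sqrt(167)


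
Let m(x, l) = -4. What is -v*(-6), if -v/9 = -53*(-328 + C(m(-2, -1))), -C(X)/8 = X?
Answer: -847152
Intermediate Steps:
C(X) = -8*X
v = -141192 (v = -(-477)*(-328 - 8*(-4)) = -(-477)*(-328 + 32) = -(-477)*(-296) = -9*15688 = -141192)
-v*(-6) = -1*(-141192)*(-6) = 141192*(-6) = -847152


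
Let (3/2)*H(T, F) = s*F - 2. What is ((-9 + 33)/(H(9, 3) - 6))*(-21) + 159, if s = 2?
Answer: 1551/5 ≈ 310.20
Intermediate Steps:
H(T, F) = -4/3 + 4*F/3 (H(T, F) = 2*(2*F - 2)/3 = 2*(-2 + 2*F)/3 = -4/3 + 4*F/3)
((-9 + 33)/(H(9, 3) - 6))*(-21) + 159 = ((-9 + 33)/((-4/3 + (4/3)*3) - 6))*(-21) + 159 = (24/((-4/3 + 4) - 6))*(-21) + 159 = (24/(8/3 - 6))*(-21) + 159 = (24/(-10/3))*(-21) + 159 = (24*(-3/10))*(-21) + 159 = -36/5*(-21) + 159 = 756/5 + 159 = 1551/5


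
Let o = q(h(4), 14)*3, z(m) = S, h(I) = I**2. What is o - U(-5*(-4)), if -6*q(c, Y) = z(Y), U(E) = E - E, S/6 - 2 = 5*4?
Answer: -66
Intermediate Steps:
S = 132 (S = 12 + 6*(5*4) = 12 + 6*20 = 12 + 120 = 132)
U(E) = 0
z(m) = 132
q(c, Y) = -22 (q(c, Y) = -1/6*132 = -22)
o = -66 (o = -22*3 = -66)
o - U(-5*(-4)) = -66 - 1*0 = -66 + 0 = -66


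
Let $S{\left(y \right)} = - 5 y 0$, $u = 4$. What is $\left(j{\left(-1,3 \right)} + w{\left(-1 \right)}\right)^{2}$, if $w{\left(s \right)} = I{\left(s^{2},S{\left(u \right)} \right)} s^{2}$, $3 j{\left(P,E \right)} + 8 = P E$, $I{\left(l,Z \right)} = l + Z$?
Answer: $\frac{64}{9} \approx 7.1111$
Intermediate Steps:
$S{\left(y \right)} = 0$
$I{\left(l,Z \right)} = Z + l$
$j{\left(P,E \right)} = - \frac{8}{3} + \frac{E P}{3}$ ($j{\left(P,E \right)} = - \frac{8}{3} + \frac{P E}{3} = - \frac{8}{3} + \frac{E P}{3}$)
$w{\left(s \right)} = s^{4}$ ($w{\left(s \right)} = \left(0 + s^{2}\right) s^{2} = s^{2} s^{2} = s^{4}$)
$\left(j{\left(-1,3 \right)} + w{\left(-1 \right)}\right)^{2} = \left(\left(- \frac{8}{3} + \frac{1}{3} \cdot 3 \left(-1\right)\right) + \left(-1\right)^{4}\right)^{2} = \left(\left(- \frac{8}{3} - 1\right) + 1\right)^{2} = \left(- \frac{11}{3} + 1\right)^{2} = \left(- \frac{8}{3}\right)^{2} = \frac{64}{9}$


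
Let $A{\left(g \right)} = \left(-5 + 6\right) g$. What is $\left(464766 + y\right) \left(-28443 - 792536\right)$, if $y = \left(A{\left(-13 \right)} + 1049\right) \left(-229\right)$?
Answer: $-186790784038$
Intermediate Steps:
$A{\left(g \right)} = g$ ($A{\left(g \right)} = 1 g = g$)
$y = -237244$ ($y = \left(-13 + 1049\right) \left(-229\right) = 1036 \left(-229\right) = -237244$)
$\left(464766 + y\right) \left(-28443 - 792536\right) = \left(464766 - 237244\right) \left(-28443 - 792536\right) = 227522 \left(-820979\right) = -186790784038$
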